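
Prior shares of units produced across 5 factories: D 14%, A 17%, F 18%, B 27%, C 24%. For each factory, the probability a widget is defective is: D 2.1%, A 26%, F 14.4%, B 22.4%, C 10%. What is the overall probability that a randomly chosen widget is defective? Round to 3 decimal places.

0.158

Unnormalized posteriors (prior × likelihood):
  D: 0.14 × 0.021 = 0.00294
  A: 0.17 × 0.26 = 0.0442
  F: 0.18 × 0.144 = 0.02592
  B: 0.27 × 0.224 = 0.06048
  C: 0.24 × 0.1 = 0.024
P(defective) = 0.00294 + 0.0442 + 0.02592 + 0.06048 + 0.024 = 0.15754 → 0.158.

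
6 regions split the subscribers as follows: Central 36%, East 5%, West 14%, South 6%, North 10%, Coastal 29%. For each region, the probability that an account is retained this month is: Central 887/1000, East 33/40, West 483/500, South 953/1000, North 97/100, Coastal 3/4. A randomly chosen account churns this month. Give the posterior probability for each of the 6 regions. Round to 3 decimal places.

Central 0.307, East 0.066, West 0.036, South 0.021, North 0.023, Coastal 0.547

Taking complements, P(churn | each) = Central 0.113, East 0.175, West 0.034, South 0.047, North 0.03, Coastal 0.25.
Unnormalized posteriors (prior × likelihood):
  Central: 0.36 × 0.113 = 0.04068
  East: 0.05 × 0.175 = 0.00875
  West: 0.14 × 0.034 = 0.00476
  South: 0.06 × 0.047 = 0.00282
  North: 0.1 × 0.03 = 0.003
  Coastal: 0.29 × 0.25 = 0.0725
Total = 0.13251.
P(Central | churn) = 0.04068/0.13251 ≈ 0.307
P(East | churn) = 0.00875/0.13251 ≈ 0.066
P(West | churn) = 0.00476/0.13251 ≈ 0.036
P(South | churn) = 0.00282/0.13251 ≈ 0.021
P(North | churn) = 0.003/0.13251 ≈ 0.023
P(Coastal | churn) = 0.0725/0.13251 ≈ 0.547
(Check: 0.307+0.066+0.036+0.021+0.023+0.547 = 1.000.)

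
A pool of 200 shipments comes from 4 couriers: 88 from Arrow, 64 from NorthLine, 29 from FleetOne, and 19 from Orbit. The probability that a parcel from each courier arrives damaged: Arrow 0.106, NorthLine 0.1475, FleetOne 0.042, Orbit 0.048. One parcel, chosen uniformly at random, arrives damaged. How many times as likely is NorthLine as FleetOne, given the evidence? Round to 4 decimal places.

7.7504

By Bayes' rule, posterior ∝ prior × likelihood:
  Arrow: 0.44 × 0.106 = 0.04664
  NorthLine: 0.32 × 0.1475 = 0.0472
  FleetOne: 0.145 × 0.042 = 0.00609
  Orbit: 0.095 × 0.048 = 0.00456
Sum = 0.10449.
The ratio is 0.0472 / 0.00609 (the normalizer cancels) = 7.7504.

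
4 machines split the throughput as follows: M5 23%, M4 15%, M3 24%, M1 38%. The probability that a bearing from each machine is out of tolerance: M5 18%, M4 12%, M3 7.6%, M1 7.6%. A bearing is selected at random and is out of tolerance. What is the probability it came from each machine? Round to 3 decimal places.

M5 0.389, M4 0.169, M3 0.171, M1 0.271

Prior × likelihood for each hypothesis:
  M5: 0.23 × 0.18 = 0.0414
  M4: 0.15 × 0.12 = 0.018
  M3: 0.24 × 0.076 = 0.01824
  M1: 0.38 × 0.076 = 0.02888
Total = 0.10652.
P(M5 | oversize) = 0.0414/0.10652 ≈ 0.389
P(M4 | oversize) = 0.018/0.10652 ≈ 0.169
P(M3 | oversize) = 0.01824/0.10652 ≈ 0.171
P(M1 | oversize) = 0.02888/0.10652 ≈ 0.271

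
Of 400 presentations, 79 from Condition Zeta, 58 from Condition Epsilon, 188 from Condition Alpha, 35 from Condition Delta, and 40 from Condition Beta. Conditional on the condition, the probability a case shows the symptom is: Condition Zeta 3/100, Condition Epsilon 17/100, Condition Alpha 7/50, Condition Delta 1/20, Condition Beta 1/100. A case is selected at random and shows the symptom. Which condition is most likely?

Prior × likelihood for each hypothesis:
  Condition Zeta: 0.1975 × 0.03 = 0.005925
  Condition Epsilon: 0.145 × 0.17 = 0.02465
  Condition Alpha: 0.47 × 0.14 = 0.0658
  Condition Delta: 0.0875 × 0.05 = 0.004375
  Condition Beta: 0.1 × 0.01 = 0.001
Normalizing constant = 0.10175.
Largest term belongs to Condition Alpha, so Condition Alpha is most probable.

Condition Alpha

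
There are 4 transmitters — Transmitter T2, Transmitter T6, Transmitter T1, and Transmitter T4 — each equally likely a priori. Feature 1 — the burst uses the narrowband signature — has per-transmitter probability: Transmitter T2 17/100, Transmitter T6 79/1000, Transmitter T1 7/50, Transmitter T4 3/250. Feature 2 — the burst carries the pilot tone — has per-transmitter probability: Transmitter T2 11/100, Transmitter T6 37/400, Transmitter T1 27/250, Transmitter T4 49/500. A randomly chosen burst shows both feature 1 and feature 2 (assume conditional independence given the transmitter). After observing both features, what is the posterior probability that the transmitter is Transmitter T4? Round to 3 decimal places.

0.028

Since the prior is uniform, the posterior is proportional to the likelihood:
  Transmitter T2: 0.17 × 0.11 = 0.0187
  Transmitter T6: 0.079 × 0.0925 = 0.0073075
  Transmitter T1: 0.14 × 0.108 = 0.01512
  Transmitter T4: 0.012 × 0.098 = 0.001176
Sum = 0.0423035.
P(Transmitter T4 | evidence) = 0.001176 / 0.0423035 ≈ 0.028.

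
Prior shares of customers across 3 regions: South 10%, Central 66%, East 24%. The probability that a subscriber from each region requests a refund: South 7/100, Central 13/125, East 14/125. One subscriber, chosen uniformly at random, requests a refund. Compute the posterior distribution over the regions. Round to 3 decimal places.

By Bayes' rule, posterior ∝ prior × likelihood:
  South: 0.1 × 0.07 = 0.007
  Central: 0.66 × 0.104 = 0.06864
  East: 0.24 × 0.112 = 0.02688
Total = 0.10252.
P(South | refund) = 0.007/0.10252 ≈ 0.068
P(Central | refund) = 0.06864/0.10252 ≈ 0.670
P(East | refund) = 0.02688/0.10252 ≈ 0.262

South 0.068, Central 0.670, East 0.262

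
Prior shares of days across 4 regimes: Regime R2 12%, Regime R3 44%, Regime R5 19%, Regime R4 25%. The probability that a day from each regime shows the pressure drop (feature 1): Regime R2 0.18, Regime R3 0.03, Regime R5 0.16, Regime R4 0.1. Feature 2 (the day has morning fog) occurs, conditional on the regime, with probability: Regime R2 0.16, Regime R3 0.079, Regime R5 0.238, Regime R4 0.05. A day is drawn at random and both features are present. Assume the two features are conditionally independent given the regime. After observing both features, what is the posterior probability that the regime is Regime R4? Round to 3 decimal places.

Unnormalized posteriors (prior × likelihood):
  Regime R2: 0.12 × 0.18 × 0.16 = 0.003456
  Regime R3: 0.44 × 0.03 × 0.079 = 0.0010428
  Regime R5: 0.19 × 0.16 × 0.238 = 0.0072352
  Regime R4: 0.25 × 0.1 × 0.05 = 0.00125
Total = 0.012984.
P(Regime R4 | evidence) = 0.00125 / 0.012984 ≈ 0.096.

0.096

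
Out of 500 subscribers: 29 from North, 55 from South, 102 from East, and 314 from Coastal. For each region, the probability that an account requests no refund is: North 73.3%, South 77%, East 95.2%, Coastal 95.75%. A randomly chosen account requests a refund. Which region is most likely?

Coastal

Taking complements, P(refund | each) = North 0.267, South 0.23, East 0.048, Coastal 0.0425.
Compute prior × likelihood for every hypothesis:
  North: 0.058 × 0.267 = 0.015486
  South: 0.11 × 0.23 = 0.0253
  East: 0.204 × 0.048 = 0.009792
  Coastal: 0.628 × 0.0425 = 0.02669
Normalizing constant = 0.077268.
Largest term belongs to Coastal, so Coastal is most probable.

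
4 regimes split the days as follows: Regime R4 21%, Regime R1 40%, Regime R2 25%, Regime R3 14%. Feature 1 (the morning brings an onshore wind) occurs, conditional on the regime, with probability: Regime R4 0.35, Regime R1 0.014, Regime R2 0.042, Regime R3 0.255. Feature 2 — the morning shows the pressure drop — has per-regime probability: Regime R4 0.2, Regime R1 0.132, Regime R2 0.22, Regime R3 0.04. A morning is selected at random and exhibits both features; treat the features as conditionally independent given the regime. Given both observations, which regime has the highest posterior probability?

By Bayes' rule, posterior ∝ prior × likelihood:
  Regime R4: 0.21 × 0.35 × 0.2 = 0.0147
  Regime R1: 0.4 × 0.014 × 0.132 = 0.0007392
  Regime R2: 0.25 × 0.042 × 0.22 = 0.00231
  Regime R3: 0.14 × 0.255 × 0.04 = 0.001428
Total = 0.0191772.
Largest term belongs to Regime R4, so Regime R4 is most probable.

Regime R4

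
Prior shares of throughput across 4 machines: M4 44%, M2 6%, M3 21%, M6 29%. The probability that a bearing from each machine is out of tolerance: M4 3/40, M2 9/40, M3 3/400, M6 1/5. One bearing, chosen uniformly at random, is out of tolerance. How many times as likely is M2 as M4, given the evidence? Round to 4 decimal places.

By Bayes' rule, posterior ∝ prior × likelihood:
  M4: 0.44 × 0.075 = 0.033
  M2: 0.06 × 0.225 = 0.0135
  M3: 0.21 × 0.0075 = 0.001575
  M6: 0.29 × 0.2 = 0.058
Sum = 0.106075.
The ratio is 0.0135 / 0.033 (the normalizer cancels) = 0.4091.

0.4091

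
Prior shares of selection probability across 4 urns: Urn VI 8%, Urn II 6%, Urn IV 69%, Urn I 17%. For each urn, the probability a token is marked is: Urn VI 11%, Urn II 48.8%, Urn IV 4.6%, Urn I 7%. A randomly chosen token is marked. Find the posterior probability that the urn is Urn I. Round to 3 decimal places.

0.146

Prior × likelihood for each hypothesis:
  Urn VI: 0.08 × 0.11 = 0.0088
  Urn II: 0.06 × 0.488 = 0.02928
  Urn IV: 0.69 × 0.046 = 0.03174
  Urn I: 0.17 × 0.07 = 0.0119
Sum = 0.08172.
P(Urn I | evidence) = 0.0119 / 0.08172 ≈ 0.146.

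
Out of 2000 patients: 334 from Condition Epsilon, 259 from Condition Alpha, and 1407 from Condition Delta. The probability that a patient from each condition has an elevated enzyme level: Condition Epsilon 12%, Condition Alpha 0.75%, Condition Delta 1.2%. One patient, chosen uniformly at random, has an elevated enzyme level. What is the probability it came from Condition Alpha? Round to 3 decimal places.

Unnormalized posteriors (prior × likelihood):
  Condition Epsilon: 0.167 × 0.12 = 0.02004
  Condition Alpha: 0.1295 × 0.0075 = 0.00097125
  Condition Delta: 0.7035 × 0.012 = 0.008442
Sum = 0.02945325.
P(Condition Alpha | evidence) = 0.00097125 / 0.02945325 ≈ 0.033.

0.033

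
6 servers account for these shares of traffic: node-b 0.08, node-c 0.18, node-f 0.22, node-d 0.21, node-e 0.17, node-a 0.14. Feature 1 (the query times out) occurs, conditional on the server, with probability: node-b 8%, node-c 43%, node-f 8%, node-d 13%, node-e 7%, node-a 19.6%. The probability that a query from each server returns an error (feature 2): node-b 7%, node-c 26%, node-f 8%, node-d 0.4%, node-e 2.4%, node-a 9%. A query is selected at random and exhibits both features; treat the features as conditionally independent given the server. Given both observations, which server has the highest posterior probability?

Compute prior × likelihood for every hypothesis:
  node-b: 0.08 × 0.08 × 0.07 = 0.000448
  node-c: 0.18 × 0.43 × 0.26 = 0.020124
  node-f: 0.22 × 0.08 × 0.08 = 0.001408
  node-d: 0.21 × 0.13 × 0.004 = 0.0001092
  node-e: 0.17 × 0.07 × 0.024 = 0.0002856
  node-a: 0.14 × 0.196 × 0.09 = 0.0024696
Normalizing constant = 0.0248444.
Largest term belongs to node-c, so node-c is most probable.

node-c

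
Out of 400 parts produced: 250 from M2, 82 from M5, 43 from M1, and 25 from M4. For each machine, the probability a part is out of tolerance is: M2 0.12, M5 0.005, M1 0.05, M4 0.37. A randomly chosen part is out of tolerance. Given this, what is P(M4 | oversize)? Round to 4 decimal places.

Unnormalized posteriors (prior × likelihood):
  M2: 0.625 × 0.12 = 0.075
  M5: 0.205 × 0.005 = 0.001025
  M1: 0.1075 × 0.05 = 0.005375
  M4: 0.0625 × 0.37 = 0.023125
Sum = 0.104525.
P(M4 | evidence) = 0.023125 / 0.104525 ≈ 0.2212.

0.2212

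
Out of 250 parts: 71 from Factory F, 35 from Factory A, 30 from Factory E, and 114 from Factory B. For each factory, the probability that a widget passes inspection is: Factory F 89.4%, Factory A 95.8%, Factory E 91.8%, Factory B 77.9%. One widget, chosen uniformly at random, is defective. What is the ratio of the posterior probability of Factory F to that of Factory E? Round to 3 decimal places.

Taking complements, P(defective | each) = Factory F 0.106, Factory A 0.042, Factory E 0.082, Factory B 0.221.
By Bayes' rule, posterior ∝ prior × likelihood:
  Factory F: 0.284 × 0.106 = 0.030104
  Factory A: 0.14 × 0.042 = 0.00588
  Factory E: 0.12 × 0.082 = 0.00984
  Factory B: 0.456 × 0.221 = 0.100776
Total = 0.1466.
The ratio is 0.030104 / 0.00984 (the normalizer cancels) = 3.059.

3.059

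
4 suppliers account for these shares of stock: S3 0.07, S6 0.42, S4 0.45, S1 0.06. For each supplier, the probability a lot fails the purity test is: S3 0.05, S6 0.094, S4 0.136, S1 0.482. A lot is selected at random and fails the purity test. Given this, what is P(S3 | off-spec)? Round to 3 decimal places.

0.026

Prior × likelihood for each hypothesis:
  S3: 0.07 × 0.05 = 0.0035
  S6: 0.42 × 0.094 = 0.03948
  S4: 0.45 × 0.136 = 0.0612
  S1: 0.06 × 0.482 = 0.02892
Normalizing constant = 0.1331.
P(S3 | evidence) = 0.0035 / 0.1331 ≈ 0.026.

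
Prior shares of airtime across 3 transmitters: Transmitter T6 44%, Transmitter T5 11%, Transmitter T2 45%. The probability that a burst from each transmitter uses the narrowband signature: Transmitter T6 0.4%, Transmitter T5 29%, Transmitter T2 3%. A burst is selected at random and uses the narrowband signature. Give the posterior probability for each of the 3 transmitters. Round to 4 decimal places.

Compute prior × likelihood for every hypothesis:
  Transmitter T6: 0.44 × 0.004 = 0.00176
  Transmitter T5: 0.11 × 0.29 = 0.0319
  Transmitter T2: 0.45 × 0.03 = 0.0135
Normalizing constant = 0.04716.
P(Transmitter T6 | narrowband) = 0.00176/0.04716 ≈ 0.0373
P(Transmitter T5 | narrowband) = 0.0319/0.04716 ≈ 0.6764
P(Transmitter T2 | narrowband) = 0.0135/0.04716 ≈ 0.2863
(Check: 0.0373+0.6764+0.2863 = 1.0000.)

Transmitter T6 0.0373, Transmitter T5 0.6764, Transmitter T2 0.2863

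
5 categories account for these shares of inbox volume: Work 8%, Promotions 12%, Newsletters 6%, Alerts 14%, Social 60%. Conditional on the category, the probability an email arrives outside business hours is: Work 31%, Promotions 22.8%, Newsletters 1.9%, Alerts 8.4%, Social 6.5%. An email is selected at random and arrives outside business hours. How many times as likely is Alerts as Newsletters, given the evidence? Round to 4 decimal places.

10.3158

By Bayes' rule, posterior ∝ prior × likelihood:
  Work: 0.08 × 0.31 = 0.0248
  Promotions: 0.12 × 0.228 = 0.02736
  Newsletters: 0.06 × 0.019 = 0.00114
  Alerts: 0.14 × 0.084 = 0.01176
  Social: 0.6 × 0.065 = 0.039
Normalizing constant = 0.10406.
The ratio is 0.01176 / 0.00114 (the normalizer cancels) = 10.3158.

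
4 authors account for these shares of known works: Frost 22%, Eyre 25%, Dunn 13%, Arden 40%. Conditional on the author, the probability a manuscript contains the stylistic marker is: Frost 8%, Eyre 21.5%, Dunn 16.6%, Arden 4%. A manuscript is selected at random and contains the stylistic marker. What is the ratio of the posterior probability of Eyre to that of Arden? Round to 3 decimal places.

3.359

Compute prior × likelihood for every hypothesis:
  Frost: 0.22 × 0.08 = 0.0176
  Eyre: 0.25 × 0.215 = 0.05375
  Dunn: 0.13 × 0.166 = 0.02158
  Arden: 0.4 × 0.04 = 0.016
Sum = 0.10893.
The ratio is 0.05375 / 0.016 (the normalizer cancels) = 3.359.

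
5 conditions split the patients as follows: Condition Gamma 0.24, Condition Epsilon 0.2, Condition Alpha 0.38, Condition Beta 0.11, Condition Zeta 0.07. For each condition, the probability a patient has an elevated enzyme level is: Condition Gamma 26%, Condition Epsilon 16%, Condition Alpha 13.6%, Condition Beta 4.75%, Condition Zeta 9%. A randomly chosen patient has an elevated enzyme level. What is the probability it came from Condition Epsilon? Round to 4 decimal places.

Compute prior × likelihood for every hypothesis:
  Condition Gamma: 0.24 × 0.26 = 0.0624
  Condition Epsilon: 0.2 × 0.16 = 0.032
  Condition Alpha: 0.38 × 0.136 = 0.05168
  Condition Beta: 0.11 × 0.0475 = 0.005225
  Condition Zeta: 0.07 × 0.09 = 0.0063
Normalizing constant = 0.157605.
P(Condition Epsilon | evidence) = 0.032 / 0.157605 ≈ 0.2030.

0.2030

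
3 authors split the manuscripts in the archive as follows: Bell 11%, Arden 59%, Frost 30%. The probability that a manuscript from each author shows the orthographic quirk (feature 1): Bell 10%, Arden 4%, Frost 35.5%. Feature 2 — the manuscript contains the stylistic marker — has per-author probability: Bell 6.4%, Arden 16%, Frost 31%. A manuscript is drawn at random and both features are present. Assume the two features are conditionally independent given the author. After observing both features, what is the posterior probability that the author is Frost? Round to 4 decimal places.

Compute prior × likelihood for every hypothesis:
  Bell: 0.11 × 0.1 × 0.064 = 0.000704
  Arden: 0.59 × 0.04 × 0.16 = 0.003776
  Frost: 0.3 × 0.355 × 0.31 = 0.033015
Total = 0.037495.
P(Frost | evidence) = 0.033015 / 0.037495 ≈ 0.8805.

0.8805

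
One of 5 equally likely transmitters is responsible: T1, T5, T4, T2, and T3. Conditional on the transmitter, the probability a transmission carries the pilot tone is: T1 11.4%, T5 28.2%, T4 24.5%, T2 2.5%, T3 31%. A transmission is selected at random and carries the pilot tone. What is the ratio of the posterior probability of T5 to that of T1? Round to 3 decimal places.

With a uniform prior (1/5 each), posterior ∝ likelihood:
  T1: 0.114
  T5: 0.282
  T4: 0.245
  T2: 0.025
  T3: 0.31
Sum = 0.976.
The ratio is 0.282 / 0.114 (the normalizer cancels) = 2.474.

2.474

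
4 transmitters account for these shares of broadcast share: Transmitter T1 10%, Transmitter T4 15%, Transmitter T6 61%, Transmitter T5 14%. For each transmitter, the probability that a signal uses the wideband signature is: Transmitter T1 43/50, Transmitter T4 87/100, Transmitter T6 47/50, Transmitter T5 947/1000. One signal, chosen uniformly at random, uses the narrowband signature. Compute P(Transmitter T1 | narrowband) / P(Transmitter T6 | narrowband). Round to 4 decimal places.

Taking complements, P(narrowband | each) = Transmitter T1 0.14, Transmitter T4 0.13, Transmitter T6 0.06, Transmitter T5 0.053.
Compute prior × likelihood for every hypothesis:
  Transmitter T1: 0.1 × 0.14 = 0.014
  Transmitter T4: 0.15 × 0.13 = 0.0195
  Transmitter T6: 0.61 × 0.06 = 0.0366
  Transmitter T5: 0.14 × 0.053 = 0.00742
Total = 0.07752.
The ratio is 0.014 / 0.0366 (the normalizer cancels) = 0.3825.

0.3825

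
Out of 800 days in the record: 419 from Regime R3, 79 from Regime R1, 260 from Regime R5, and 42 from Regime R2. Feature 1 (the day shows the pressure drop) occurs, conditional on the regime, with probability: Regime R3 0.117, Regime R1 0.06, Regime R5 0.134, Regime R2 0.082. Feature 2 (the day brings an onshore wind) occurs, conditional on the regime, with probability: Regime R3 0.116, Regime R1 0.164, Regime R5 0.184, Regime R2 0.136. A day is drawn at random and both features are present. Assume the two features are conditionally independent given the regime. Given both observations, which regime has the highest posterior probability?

Regime R5

Prior × likelihood for each hypothesis:
  Regime R3: 0.52375 × 0.117 × 0.116 = 0.007108335
  Regime R1: 0.09875 × 0.06 × 0.164 = 0.0009717
  Regime R5: 0.325 × 0.134 × 0.184 = 0.0080132
  Regime R2: 0.0525 × 0.082 × 0.136 = 0.00058548
Normalizing constant = 0.016678715.
Largest term belongs to Regime R5, so Regime R5 is most probable.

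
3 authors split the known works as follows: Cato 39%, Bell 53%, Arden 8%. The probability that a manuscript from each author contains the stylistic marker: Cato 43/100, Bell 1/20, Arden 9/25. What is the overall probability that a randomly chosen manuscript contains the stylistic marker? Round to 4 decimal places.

Prior × likelihood for each hypothesis:
  Cato: 0.39 × 0.43 = 0.1677
  Bell: 0.53 × 0.05 = 0.0265
  Arden: 0.08 × 0.36 = 0.0288
P(marker) = 0.1677 + 0.0265 + 0.0288 = 0.223 → 0.2230.

0.2230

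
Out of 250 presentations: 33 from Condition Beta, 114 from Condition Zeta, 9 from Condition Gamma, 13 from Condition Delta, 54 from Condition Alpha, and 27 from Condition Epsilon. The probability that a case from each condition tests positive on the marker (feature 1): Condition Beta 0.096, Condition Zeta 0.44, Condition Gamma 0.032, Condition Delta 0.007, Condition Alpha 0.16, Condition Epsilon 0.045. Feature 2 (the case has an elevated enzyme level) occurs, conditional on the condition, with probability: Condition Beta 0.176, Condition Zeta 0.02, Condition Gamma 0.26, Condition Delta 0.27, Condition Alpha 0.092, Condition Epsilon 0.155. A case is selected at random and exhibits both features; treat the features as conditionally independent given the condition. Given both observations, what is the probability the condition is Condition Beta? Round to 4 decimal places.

0.2109

Compute prior × likelihood for every hypothesis:
  Condition Beta: 0.132 × 0.096 × 0.176 = 0.002230272
  Condition Zeta: 0.456 × 0.44 × 0.02 = 0.0040128
  Condition Gamma: 0.036 × 0.032 × 0.26 = 0.00029952
  Condition Delta: 0.052 × 0.007 × 0.27 = 0.00009828
  Condition Alpha: 0.216 × 0.16 × 0.092 = 0.00317952
  Condition Epsilon: 0.108 × 0.045 × 0.155 = 0.0007533
Sum = 0.010573692.
P(Condition Beta | evidence) = 0.002230272 / 0.010573692 ≈ 0.2109.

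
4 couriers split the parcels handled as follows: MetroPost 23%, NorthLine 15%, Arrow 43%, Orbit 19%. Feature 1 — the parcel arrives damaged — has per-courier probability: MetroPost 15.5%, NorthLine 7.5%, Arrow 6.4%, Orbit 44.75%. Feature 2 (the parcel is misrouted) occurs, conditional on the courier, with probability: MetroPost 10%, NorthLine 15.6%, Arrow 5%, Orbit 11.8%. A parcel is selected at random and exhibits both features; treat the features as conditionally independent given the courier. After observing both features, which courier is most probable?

Orbit

Unnormalized posteriors (prior × likelihood):
  MetroPost: 0.23 × 0.155 × 0.1 = 0.003565
  NorthLine: 0.15 × 0.075 × 0.156 = 0.001755
  Arrow: 0.43 × 0.064 × 0.05 = 0.001376
  Orbit: 0.19 × 0.4475 × 0.118 = 0.01003295
Sum = 0.01672895.
Largest term belongs to Orbit, so Orbit is most probable.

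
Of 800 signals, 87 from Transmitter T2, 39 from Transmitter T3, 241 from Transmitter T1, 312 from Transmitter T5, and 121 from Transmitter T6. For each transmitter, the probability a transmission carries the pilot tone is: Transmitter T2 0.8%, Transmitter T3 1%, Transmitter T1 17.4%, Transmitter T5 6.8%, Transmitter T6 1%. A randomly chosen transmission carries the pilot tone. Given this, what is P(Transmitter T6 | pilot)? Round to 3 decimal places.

Compute prior × likelihood for every hypothesis:
  Transmitter T2: 0.10875 × 0.008 = 0.00087
  Transmitter T3: 0.04875 × 0.01 = 0.0004875
  Transmitter T1: 0.30125 × 0.174 = 0.0524175
  Transmitter T5: 0.39 × 0.068 = 0.02652
  Transmitter T6: 0.15125 × 0.01 = 0.0015125
Normalizing constant = 0.0818075.
P(Transmitter T6 | evidence) = 0.0015125 / 0.0818075 ≈ 0.018.

0.018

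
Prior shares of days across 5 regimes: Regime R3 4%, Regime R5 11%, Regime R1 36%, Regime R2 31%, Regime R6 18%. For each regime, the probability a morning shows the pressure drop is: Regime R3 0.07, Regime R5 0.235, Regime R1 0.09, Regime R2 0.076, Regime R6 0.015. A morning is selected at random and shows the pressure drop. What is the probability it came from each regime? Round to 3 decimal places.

Compute prior × likelihood for every hypothesis:
  Regime R3: 0.04 × 0.07 = 0.0028
  Regime R5: 0.11 × 0.235 = 0.02585
  Regime R1: 0.36 × 0.09 = 0.0324
  Regime R2: 0.31 × 0.076 = 0.02356
  Regime R6: 0.18 × 0.015 = 0.0027
Total = 0.08731.
P(Regime R3 | drop) = 0.0028/0.08731 ≈ 0.032
P(Regime R5 | drop) = 0.02585/0.08731 ≈ 0.296
P(Regime R1 | drop) = 0.0324/0.08731 ≈ 0.371
P(Regime R2 | drop) = 0.02356/0.08731 ≈ 0.270
P(Regime R6 | drop) = 0.0027/0.08731 ≈ 0.031
(Check: 0.032+0.296+0.371+0.270+0.031 = 1.000.)

Regime R3 0.032, Regime R5 0.296, Regime R1 0.371, Regime R2 0.270, Regime R6 0.031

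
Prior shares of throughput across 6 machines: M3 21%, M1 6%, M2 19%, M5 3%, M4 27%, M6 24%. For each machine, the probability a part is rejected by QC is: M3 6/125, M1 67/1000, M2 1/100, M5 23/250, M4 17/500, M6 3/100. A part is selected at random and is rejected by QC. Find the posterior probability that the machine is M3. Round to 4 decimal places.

0.2869

Prior × likelihood for each hypothesis:
  M3: 0.21 × 0.048 = 0.01008
  M1: 0.06 × 0.067 = 0.00402
  M2: 0.19 × 0.01 = 0.0019
  M5: 0.03 × 0.092 = 0.00276
  M4: 0.27 × 0.034 = 0.00918
  M6: 0.24 × 0.03 = 0.0072
Normalizing constant = 0.03514.
P(M3 | evidence) = 0.01008 / 0.03514 ≈ 0.2869.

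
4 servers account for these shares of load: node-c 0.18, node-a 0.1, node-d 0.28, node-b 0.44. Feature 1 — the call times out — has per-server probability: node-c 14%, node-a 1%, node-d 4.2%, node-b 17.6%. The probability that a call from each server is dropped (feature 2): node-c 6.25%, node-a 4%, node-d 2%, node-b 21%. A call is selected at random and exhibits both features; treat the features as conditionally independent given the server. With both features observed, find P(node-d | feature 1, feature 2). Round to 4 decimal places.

0.0130

Unnormalized posteriors (prior × likelihood):
  node-c: 0.18 × 0.14 × 0.0625 = 0.001575
  node-a: 0.1 × 0.01 × 0.04 = 0.00004
  node-d: 0.28 × 0.042 × 0.02 = 0.0002352
  node-b: 0.44 × 0.176 × 0.21 = 0.0162624
Sum = 0.0181126.
P(node-d | evidence) = 0.0002352 / 0.0181126 ≈ 0.0130.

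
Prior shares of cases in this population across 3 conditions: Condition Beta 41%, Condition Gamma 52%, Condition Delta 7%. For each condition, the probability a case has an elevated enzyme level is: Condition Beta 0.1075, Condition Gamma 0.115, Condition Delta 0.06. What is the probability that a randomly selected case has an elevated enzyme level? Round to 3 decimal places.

0.108

Prior × likelihood for each hypothesis:
  Condition Beta: 0.41 × 0.1075 = 0.044075
  Condition Gamma: 0.52 × 0.115 = 0.0598
  Condition Delta: 0.07 × 0.06 = 0.0042
P(elevated) = 0.044075 + 0.0598 + 0.0042 = 0.108075 → 0.108.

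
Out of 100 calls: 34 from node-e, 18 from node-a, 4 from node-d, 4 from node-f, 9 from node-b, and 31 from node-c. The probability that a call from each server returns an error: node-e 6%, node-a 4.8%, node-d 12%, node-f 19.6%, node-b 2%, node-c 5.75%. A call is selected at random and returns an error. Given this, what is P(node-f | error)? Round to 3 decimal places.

Unnormalized posteriors (prior × likelihood):
  node-e: 0.34 × 0.06 = 0.0204
  node-a: 0.18 × 0.048 = 0.00864
  node-d: 0.04 × 0.12 = 0.0048
  node-f: 0.04 × 0.196 = 0.00784
  node-b: 0.09 × 0.02 = 0.0018
  node-c: 0.31 × 0.0575 = 0.017825
Sum = 0.061305.
P(node-f | evidence) = 0.00784 / 0.061305 ≈ 0.128.

0.128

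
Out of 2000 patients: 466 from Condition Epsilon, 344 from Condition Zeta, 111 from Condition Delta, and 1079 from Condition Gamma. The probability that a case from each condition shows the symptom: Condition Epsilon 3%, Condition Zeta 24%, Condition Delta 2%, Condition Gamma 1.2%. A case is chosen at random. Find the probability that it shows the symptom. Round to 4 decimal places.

0.0559

Prior × likelihood for each hypothesis:
  Condition Epsilon: 0.233 × 0.03 = 0.00699
  Condition Zeta: 0.172 × 0.24 = 0.04128
  Condition Delta: 0.0555 × 0.02 = 0.00111
  Condition Gamma: 0.5395 × 0.012 = 0.006474
P(symptomatic) = 0.00699 + 0.04128 + 0.00111 + 0.006474 = 0.055854 → 0.0559.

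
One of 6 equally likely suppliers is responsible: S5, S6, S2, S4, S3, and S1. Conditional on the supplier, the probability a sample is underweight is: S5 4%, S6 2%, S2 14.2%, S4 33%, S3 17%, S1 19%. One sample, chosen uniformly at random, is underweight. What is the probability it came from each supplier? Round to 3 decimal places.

S5 0.045, S6 0.022, S2 0.159, S4 0.370, S3 0.191, S1 0.213

Since the prior is uniform, the posterior is proportional to the likelihood:
  S5: 0.04
  S6: 0.02
  S2: 0.142
  S4: 0.33
  S3: 0.17
  S1: 0.19
Sum = 0.892.
P(S5 | underweight) = 0.04/0.892 ≈ 0.045
P(S6 | underweight) = 0.02/0.892 ≈ 0.022
P(S2 | underweight) = 0.142/0.892 ≈ 0.159
P(S4 | underweight) = 0.33/0.892 ≈ 0.370
P(S3 | underweight) = 0.17/0.892 ≈ 0.191
P(S1 | underweight) = 0.19/0.892 ≈ 0.213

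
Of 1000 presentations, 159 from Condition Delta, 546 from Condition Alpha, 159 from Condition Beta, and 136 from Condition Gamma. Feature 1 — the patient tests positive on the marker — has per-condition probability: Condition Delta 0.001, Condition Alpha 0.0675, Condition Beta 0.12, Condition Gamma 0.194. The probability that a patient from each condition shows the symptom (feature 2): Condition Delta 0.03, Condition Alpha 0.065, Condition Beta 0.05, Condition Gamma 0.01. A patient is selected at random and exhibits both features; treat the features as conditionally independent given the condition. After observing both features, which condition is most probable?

Prior × likelihood for each hypothesis:
  Condition Delta: 0.159 × 0.001 × 0.03 = 0.00000477
  Condition Alpha: 0.546 × 0.0675 × 0.065 = 0.002395575
  Condition Beta: 0.159 × 0.12 × 0.05 = 0.000954
  Condition Gamma: 0.136 × 0.194 × 0.01 = 0.00026384
Total = 0.003618185.
Largest term belongs to Condition Alpha, so Condition Alpha is most probable.

Condition Alpha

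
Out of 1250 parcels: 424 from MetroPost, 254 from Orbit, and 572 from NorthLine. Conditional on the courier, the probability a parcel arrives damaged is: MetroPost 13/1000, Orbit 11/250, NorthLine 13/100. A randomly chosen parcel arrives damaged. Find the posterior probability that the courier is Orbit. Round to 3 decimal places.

0.123

By Bayes' rule, posterior ∝ prior × likelihood:
  MetroPost: 0.3392 × 0.013 = 0.0044096
  Orbit: 0.2032 × 0.044 = 0.0089408
  NorthLine: 0.4576 × 0.13 = 0.059488
Sum = 0.0728384.
P(Orbit | evidence) = 0.0089408 / 0.0728384 ≈ 0.123.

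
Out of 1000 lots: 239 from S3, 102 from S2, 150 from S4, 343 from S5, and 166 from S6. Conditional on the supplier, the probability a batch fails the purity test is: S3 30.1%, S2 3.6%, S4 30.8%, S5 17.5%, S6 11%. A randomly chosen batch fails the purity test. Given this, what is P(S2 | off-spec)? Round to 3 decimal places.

Prior × likelihood for each hypothesis:
  S3: 0.239 × 0.301 = 0.071939
  S2: 0.102 × 0.036 = 0.003672
  S4: 0.15 × 0.308 = 0.0462
  S5: 0.343 × 0.175 = 0.060025
  S6: 0.166 × 0.11 = 0.01826
Sum = 0.200096.
P(S2 | evidence) = 0.003672 / 0.200096 ≈ 0.018.

0.018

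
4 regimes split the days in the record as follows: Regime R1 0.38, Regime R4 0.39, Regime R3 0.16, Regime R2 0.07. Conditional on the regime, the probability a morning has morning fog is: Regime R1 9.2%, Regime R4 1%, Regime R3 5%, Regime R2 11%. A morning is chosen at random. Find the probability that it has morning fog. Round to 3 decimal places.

Unnormalized posteriors (prior × likelihood):
  Regime R1: 0.38 × 0.092 = 0.03496
  Regime R4: 0.39 × 0.01 = 0.0039
  Regime R3: 0.16 × 0.05 = 0.008
  Regime R2: 0.07 × 0.11 = 0.0077
P(fog) = 0.03496 + 0.0039 + 0.008 + 0.0077 = 0.05456 → 0.055.

0.055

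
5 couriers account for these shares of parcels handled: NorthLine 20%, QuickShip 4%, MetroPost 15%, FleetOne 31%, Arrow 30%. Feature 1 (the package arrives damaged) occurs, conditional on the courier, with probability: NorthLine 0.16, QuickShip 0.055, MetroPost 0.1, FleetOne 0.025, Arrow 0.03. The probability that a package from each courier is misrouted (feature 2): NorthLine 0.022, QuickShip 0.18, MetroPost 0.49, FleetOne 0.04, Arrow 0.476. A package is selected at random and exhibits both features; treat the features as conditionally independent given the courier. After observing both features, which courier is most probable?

MetroPost

Prior × likelihood for each hypothesis:
  NorthLine: 0.2 × 0.16 × 0.022 = 0.000704
  QuickShip: 0.04 × 0.055 × 0.18 = 0.000396
  MetroPost: 0.15 × 0.1 × 0.49 = 0.00735
  FleetOne: 0.31 × 0.025 × 0.04 = 0.00031
  Arrow: 0.3 × 0.03 × 0.476 = 0.004284
Sum = 0.013044.
Largest term belongs to MetroPost, so MetroPost is most probable.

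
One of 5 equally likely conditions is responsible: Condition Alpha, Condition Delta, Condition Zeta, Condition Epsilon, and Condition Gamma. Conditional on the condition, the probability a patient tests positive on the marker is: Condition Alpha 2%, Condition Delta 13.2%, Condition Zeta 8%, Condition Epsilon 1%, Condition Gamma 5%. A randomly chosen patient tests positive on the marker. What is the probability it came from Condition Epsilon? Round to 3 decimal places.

0.034

Since the prior is uniform, the posterior is proportional to the likelihood:
  Condition Alpha: 0.02
  Condition Delta: 0.132
  Condition Zeta: 0.08
  Condition Epsilon: 0.01
  Condition Gamma: 0.05
Total = 0.292.
P(Condition Epsilon | evidence) = 0.01 / 0.292 ≈ 0.034.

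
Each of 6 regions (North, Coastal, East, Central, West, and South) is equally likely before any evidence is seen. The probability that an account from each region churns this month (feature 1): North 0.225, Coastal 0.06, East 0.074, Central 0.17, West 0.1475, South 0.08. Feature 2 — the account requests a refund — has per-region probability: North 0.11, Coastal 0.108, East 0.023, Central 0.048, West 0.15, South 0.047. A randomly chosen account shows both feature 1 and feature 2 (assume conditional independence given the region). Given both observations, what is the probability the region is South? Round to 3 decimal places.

With a uniform prior (1/6 each), posterior ∝ likelihood:
  North: 0.225 × 0.11 = 0.02475
  Coastal: 0.06 × 0.108 = 0.00648
  East: 0.074 × 0.023 = 0.001702
  Central: 0.17 × 0.048 = 0.00816
  West: 0.1475 × 0.15 = 0.022125
  South: 0.08 × 0.047 = 0.00376
Sum = 0.066977.
P(South | evidence) = 0.00376 / 0.066977 ≈ 0.056.

0.056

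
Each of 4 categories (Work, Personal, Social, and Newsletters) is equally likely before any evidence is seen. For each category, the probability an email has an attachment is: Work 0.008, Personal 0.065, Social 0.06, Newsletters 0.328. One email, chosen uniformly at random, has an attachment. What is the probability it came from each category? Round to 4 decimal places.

With a uniform prior (1/4 each), posterior ∝ likelihood:
  Work: 0.008
  Personal: 0.065
  Social: 0.06
  Newsletters: 0.328
Normalizing constant = 0.461.
P(Work | attachment) = 0.008/0.461 ≈ 0.0174
P(Personal | attachment) = 0.065/0.461 ≈ 0.1410
P(Social | attachment) = 0.06/0.461 ≈ 0.1302
P(Newsletters | attachment) = 0.328/0.461 ≈ 0.7115
(Check: 0.0174+0.1410+0.1302+0.7115 = 1.0001.)

Work 0.0174, Personal 0.1410, Social 0.1302, Newsletters 0.7115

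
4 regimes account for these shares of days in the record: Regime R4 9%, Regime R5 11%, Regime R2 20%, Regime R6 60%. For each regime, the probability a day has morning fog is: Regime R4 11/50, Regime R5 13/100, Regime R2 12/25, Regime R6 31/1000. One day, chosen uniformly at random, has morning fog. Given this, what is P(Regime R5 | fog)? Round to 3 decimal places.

Unnormalized posteriors (prior × likelihood):
  Regime R4: 0.09 × 0.22 = 0.0198
  Regime R5: 0.11 × 0.13 = 0.0143
  Regime R2: 0.2 × 0.48 = 0.096
  Regime R6: 0.6 × 0.031 = 0.0186
Sum = 0.1487.
P(Regime R5 | evidence) = 0.0143 / 0.1487 ≈ 0.096.

0.096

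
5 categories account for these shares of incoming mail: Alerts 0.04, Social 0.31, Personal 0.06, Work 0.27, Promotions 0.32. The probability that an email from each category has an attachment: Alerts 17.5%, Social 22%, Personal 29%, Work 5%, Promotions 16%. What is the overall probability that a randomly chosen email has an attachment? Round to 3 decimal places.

By Bayes' rule, posterior ∝ prior × likelihood:
  Alerts: 0.04 × 0.175 = 0.007
  Social: 0.31 × 0.22 = 0.0682
  Personal: 0.06 × 0.29 = 0.0174
  Work: 0.27 × 0.05 = 0.0135
  Promotions: 0.32 × 0.16 = 0.0512
P(attachment) = 0.007 + 0.0682 + 0.0174 + 0.0135 + 0.0512 = 0.1573 → 0.157.

0.157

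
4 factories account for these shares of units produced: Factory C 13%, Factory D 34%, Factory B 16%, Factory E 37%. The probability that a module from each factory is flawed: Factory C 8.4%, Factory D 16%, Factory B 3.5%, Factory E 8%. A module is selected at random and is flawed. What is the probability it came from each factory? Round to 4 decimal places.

Factory C 0.1086, Factory D 0.5412, Factory B 0.0557, Factory E 0.2945

Prior × likelihood for each hypothesis:
  Factory C: 0.13 × 0.084 = 0.01092
  Factory D: 0.34 × 0.16 = 0.0544
  Factory B: 0.16 × 0.035 = 0.0056
  Factory E: 0.37 × 0.08 = 0.0296
Sum = 0.10052.
P(Factory C | flawed) = 0.01092/0.10052 ≈ 0.1086
P(Factory D | flawed) = 0.0544/0.10052 ≈ 0.5412
P(Factory B | flawed) = 0.0056/0.10052 ≈ 0.0557
P(Factory E | flawed) = 0.0296/0.10052 ≈ 0.2945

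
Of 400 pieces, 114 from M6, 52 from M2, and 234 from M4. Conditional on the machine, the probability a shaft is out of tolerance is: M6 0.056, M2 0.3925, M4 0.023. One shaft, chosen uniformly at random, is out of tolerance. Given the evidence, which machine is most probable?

Prior × likelihood for each hypothesis:
  M6: 0.285 × 0.056 = 0.01596
  M2: 0.13 × 0.3925 = 0.051025
  M4: 0.585 × 0.023 = 0.013455
Total = 0.08044.
Largest term belongs to M2, so M2 is most probable.

M2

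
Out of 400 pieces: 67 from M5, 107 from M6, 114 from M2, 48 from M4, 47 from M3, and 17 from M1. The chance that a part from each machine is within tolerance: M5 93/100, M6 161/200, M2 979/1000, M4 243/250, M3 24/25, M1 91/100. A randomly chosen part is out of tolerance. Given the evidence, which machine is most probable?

M6

Taking complements, P(oversize | each) = M5 0.07, M6 0.195, M2 0.021, M4 0.028, M3 0.04, M1 0.09.
Compute prior × likelihood for every hypothesis:
  M5: 0.1675 × 0.07 = 0.011725
  M6: 0.2675 × 0.195 = 0.0521625
  M2: 0.285 × 0.021 = 0.005985
  M4: 0.12 × 0.028 = 0.00336
  M3: 0.1175 × 0.04 = 0.0047
  M1: 0.0425 × 0.09 = 0.003825
Total = 0.0817575.
Largest term belongs to M6, so M6 is most probable.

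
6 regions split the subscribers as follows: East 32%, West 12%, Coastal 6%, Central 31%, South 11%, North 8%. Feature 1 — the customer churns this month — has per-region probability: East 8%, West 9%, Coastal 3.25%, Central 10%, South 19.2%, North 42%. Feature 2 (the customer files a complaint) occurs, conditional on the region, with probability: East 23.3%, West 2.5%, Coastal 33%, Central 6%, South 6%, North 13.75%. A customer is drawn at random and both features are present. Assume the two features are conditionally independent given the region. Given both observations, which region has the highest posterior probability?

East

Compute prior × likelihood for every hypothesis:
  East: 0.32 × 0.08 × 0.233 = 0.0059648
  West: 0.12 × 0.09 × 0.025 = 0.00027
  Coastal: 0.06 × 0.0325 × 0.33 = 0.0006435
  Central: 0.31 × 0.1 × 0.06 = 0.00186
  South: 0.11 × 0.192 × 0.06 = 0.0012672
  North: 0.08 × 0.42 × 0.1375 = 0.00462
Sum = 0.0146255.
Largest term belongs to East, so East is most probable.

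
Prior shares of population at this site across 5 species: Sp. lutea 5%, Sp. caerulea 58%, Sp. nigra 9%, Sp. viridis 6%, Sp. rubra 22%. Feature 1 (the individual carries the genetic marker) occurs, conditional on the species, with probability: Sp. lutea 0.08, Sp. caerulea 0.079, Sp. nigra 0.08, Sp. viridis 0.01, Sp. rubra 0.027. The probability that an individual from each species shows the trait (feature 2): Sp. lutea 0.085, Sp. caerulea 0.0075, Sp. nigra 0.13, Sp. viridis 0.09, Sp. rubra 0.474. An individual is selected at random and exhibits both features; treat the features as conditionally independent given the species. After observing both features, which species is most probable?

Unnormalized posteriors (prior × likelihood):
  Sp. lutea: 0.05 × 0.08 × 0.085 = 0.00034
  Sp. caerulea: 0.58 × 0.079 × 0.0075 = 0.00034365
  Sp. nigra: 0.09 × 0.08 × 0.13 = 0.000936
  Sp. viridis: 0.06 × 0.01 × 0.09 = 0.000054
  Sp. rubra: 0.22 × 0.027 × 0.474 = 0.00281556
Total = 0.00448921.
Largest term belongs to Sp. rubra, so Sp. rubra is most probable.

Sp. rubra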